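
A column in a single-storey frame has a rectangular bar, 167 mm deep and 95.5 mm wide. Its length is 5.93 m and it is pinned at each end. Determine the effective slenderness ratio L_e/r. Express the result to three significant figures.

λ ≈ 215

Buckling occurs about the weak axis: I_min = h·b³/12 with b = 95.5 mm (the shorter side).
I_min = 167×95.5³/12 = 1.212×10^7 mm⁴
A = 1.595×10^4 mm²;  r_min = √(I/A) = √(1.212×10^7/1.595×10^4) = 27.57 mm
L_e = K·L = 1 × 5.93 m = 5.930 m = 5930.0 mm
λ = L_e / r_min = 5930.0 / 27.57 = 215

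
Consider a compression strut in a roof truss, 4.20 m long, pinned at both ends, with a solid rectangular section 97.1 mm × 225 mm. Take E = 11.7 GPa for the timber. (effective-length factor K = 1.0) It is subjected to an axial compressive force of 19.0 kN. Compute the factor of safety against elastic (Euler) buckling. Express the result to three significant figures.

n ≈ 5.91

Buckling occurs about the weak axis: I_min = h·b³/12 with b = 97.1 mm (the shorter side).
I_min = 225×97.1³/12 = 1.717×10^7 mm⁴
I = 1.717×10^7 mm⁴ = 1.717×10^-5 m⁴
Effective length L_e = K·L = 1 × 4.20 = 4.200 m
P_cr = π²EI / L_e² = π² × 11.7×10⁹ × 1.717×10^-5 / 4.200² = 1.124×10^5 N
Factor of safety n = P_cr / P = 112.37 / 19.0 = 5.91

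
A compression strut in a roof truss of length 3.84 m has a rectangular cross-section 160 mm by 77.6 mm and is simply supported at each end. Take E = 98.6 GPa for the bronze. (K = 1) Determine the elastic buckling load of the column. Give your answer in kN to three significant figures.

P_cr ≈ 411 kN

Buckling occurs about the weak axis: I_min = h·b³/12 with b = 77.6 mm (the shorter side).
I_min = 160×77.6³/12 = 6.231×10^6 mm⁴
I = 6.231×10^6 mm⁴ = 6.231×10^-6 m⁴
Effective length L_e = K·L = 1 × 3.84 = 3.840 m
P_cr = π²EI / L_e² = π² × 98.6×10⁹ × 6.231×10^-6 / 3.840² = 4.112×10^5 N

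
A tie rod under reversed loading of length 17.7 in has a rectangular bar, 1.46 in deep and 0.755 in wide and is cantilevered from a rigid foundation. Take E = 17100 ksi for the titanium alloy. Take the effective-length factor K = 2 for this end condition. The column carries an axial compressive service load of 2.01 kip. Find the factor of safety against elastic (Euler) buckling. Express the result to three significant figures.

Buckling occurs about the weak axis: I_min = h·b³/12 with b = 0.755 in (the shorter side).
I_min = 1.46×0.755³/12 = 5.236×10^-2 in⁴
Effective length L_e = K·L = 2 × 17.7 = 35.40 in
P_cr = π²EI / L_e² = π² × 17100×10³ × 5.236×10^-2 / 35.40² = 7.052×10^3 lb
Factor of safety n = P_cr / P = 7.0518 / 2.01 = 3.51

n ≈ 3.51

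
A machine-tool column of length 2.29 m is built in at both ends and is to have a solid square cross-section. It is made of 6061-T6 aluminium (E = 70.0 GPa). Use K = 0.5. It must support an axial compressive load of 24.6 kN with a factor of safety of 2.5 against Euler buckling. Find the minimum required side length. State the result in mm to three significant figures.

Required P_cr = n·P = 2.5 × 24.6 = 61.50 kN
L_e = K·L = 0.5 × 2.29 = 1.145 m
Required I = P_cr·L_e²/(π²E) = 6.150×10^4 × 1.145² / (π² × 7.00×10^10) = 1.167×10^-7 m⁴
I_req = 1.167×10^5 mm⁴
Solid square: I = a⁴/12  ⇒  a = (12I)^(1/4) = (12×1.167×10^5)^(1/4) = 34.4 mm

a ≈ 34.4 mm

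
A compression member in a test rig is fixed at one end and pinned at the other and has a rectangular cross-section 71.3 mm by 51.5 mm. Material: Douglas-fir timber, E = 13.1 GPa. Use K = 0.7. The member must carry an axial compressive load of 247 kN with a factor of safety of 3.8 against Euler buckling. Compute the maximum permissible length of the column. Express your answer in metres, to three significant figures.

Buckling occurs about the weak axis: I_min = h·b³/12 with b = 51.5 mm (the shorter side).
I_min = 71.3×51.5³/12 = 8.116×10^5 mm⁴
I = 8.116×10^-7 m⁴
Required critical load P_cr = n·P = 3.8 × 247 = 938.6 kN = 9.386×10^5 N
From P_cr = π²EI/(K·L)²:  L = (1/K)·√(π²EI/P_cr) = (1/0.7)·√(π²×1.31×10^10×8.116×10^-7/9.386×10^5)
L = 0.478 m

L_max ≈ 0.478 m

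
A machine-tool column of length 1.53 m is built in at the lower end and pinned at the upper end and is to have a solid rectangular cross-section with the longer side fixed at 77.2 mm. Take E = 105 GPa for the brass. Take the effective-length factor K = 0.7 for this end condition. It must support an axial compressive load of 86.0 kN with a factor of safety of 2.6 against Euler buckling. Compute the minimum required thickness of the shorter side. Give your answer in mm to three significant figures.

Required P_cr = n·P = 2.6 × 86.0 = 223.6 kN
L_e = K·L = 0.7 × 1.53 = 1.071 m
Required I = P_cr·L_e²/(π²E) = 2.236×10^5 × 1.071² / (π² × 1.05×10^11) = 2.475×10^-7 m⁴
I_req = 2.475×10^5 mm⁴
Rectangle, weak axis: I_min = h·b³/12 with h = 77.2 mm fixed  ⇒  b = (12I/h)^(1/3) = 33.8 mm

b ≈ 33.8 mm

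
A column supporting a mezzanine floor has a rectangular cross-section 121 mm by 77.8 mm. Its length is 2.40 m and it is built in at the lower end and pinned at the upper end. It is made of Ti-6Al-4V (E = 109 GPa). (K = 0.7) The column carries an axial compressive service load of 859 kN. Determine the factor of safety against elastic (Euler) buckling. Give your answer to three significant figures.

Buckling occurs about the weak axis: I_min = h·b³/12 with b = 77.8 mm (the shorter side).
I_min = 121×77.8³/12 = 4.748×10^6 mm⁴
I = 4.748×10^6 mm⁴ = 4.748×10^-6 m⁴
Effective length L_e = K·L = 0.7 × 2.40 = 1.680 m
P_cr = π²EI / L_e² = π² × 109×10⁹ × 4.748×10^-6 / 1.680² = 1.810×10^6 N
Factor of safety n = P_cr / P = 1809.9 / 859 = 2.11

n ≈ 2.11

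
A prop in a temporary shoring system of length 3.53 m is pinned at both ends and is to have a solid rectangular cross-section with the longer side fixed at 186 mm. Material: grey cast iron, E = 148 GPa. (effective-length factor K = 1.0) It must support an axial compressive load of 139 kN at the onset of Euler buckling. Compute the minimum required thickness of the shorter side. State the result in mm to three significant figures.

L_e = K·L = 1 × 3.53 = 3.530 m
Required I = P_cr·L_e²/(π²E) = 1.390×10^5 × 3.530² / (π² × 1.48×10^11) = 1.186×10^-6 m⁴
I_req = 1.186×10^6 mm⁴
Rectangle, weak axis: I_min = h·b³/12 with h = 186 mm fixed  ⇒  b = (12I/h)^(1/3) = 42.5 mm

b ≈ 42.5 mm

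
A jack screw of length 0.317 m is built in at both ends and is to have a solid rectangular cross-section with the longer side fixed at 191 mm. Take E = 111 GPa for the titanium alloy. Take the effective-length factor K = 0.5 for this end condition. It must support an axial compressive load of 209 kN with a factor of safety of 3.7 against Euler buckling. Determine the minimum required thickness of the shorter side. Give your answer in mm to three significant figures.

Required P_cr = n·P = 3.7 × 209 = 773.3 kN
L_e = K·L = 0.5 × 0.317 = 0.1585 m
Required I = P_cr·L_e²/(π²E) = 7.733×10^5 × 0.1585² / (π² × 1.11×10^11) = 1.773×10^-8 m⁴
I_req = 1.773×10^4 mm⁴
Rectangle, weak axis: I_min = h·b³/12 with h = 191 mm fixed  ⇒  b = (12I/h)^(1/3) = 10.4 mm

b ≈ 10.4 mm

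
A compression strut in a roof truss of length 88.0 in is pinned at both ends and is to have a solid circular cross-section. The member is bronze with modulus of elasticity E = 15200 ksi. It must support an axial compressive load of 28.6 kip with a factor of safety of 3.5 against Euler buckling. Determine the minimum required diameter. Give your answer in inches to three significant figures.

d ≈ 3.20 in

Required P_cr = n·P = 3.5 × 28.6 = 100.1 kip
L_e = K·L = 1 × 88.0 = 88.00 in
Required I = P_cr·L_e²/(π²E) = 1.001×10^5 × 88.00² / (π² × 1.52×10^7) = 5.167 in⁴
Solid circle: I = πd⁴/64  ⇒  d = (64I/π)^(1/4) = (64×5.167/π)^(1/4) = 3.20 in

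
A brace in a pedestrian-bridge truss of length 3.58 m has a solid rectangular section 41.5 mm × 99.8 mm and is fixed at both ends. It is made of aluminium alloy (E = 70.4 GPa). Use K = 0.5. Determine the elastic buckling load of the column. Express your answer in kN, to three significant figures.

Buckling occurs about the weak axis: I_min = h·b³/12 with b = 41.5 mm (the shorter side).
I_min = 99.8×41.5³/12 = 5.944×10^5 mm⁴
I = 5.944×10^5 mm⁴ = 5.944×10^-7 m⁴
Effective length L_e = K·L = 0.5 × 3.58 = 1.790 m
P_cr = π²EI / L_e² = π² × 70.4×10⁹ × 5.944×10^-7 / 1.790² = 1.289×10^5 N

P_cr ≈ 129 kN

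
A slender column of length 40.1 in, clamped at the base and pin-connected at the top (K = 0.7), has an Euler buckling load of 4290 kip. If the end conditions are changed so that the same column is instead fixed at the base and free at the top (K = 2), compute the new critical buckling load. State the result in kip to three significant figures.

P_cr ∝ 1/K², so P_cr,new = P_cr,old × (K_old/K_new)² = 4290 × (0.7/2)²
= 4290 × 0.1225 = 526 kip

P_cr ≈ 526 kip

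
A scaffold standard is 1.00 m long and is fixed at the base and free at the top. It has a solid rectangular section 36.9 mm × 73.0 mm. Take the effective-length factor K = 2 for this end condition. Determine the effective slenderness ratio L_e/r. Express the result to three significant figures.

λ ≈ 188

Buckling occurs about the weak axis: I_min = h·b³/12 with b = 36.9 mm (the shorter side).
I_min = 73.0×36.9³/12 = 3.056×10^5 mm⁴
A = 2.694×10^3 mm²;  r_min = √(I/A) = √(3.056×10^5/2.694×10^3) = 10.65 mm
L_e = K·L = 2 × 1.00 m = 2.000 m = 2000.0 mm
λ = L_e / r_min = 2000.0 / 10.65 = 188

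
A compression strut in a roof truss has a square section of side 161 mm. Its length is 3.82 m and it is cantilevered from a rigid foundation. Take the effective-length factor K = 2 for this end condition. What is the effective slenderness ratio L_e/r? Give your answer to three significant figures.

For a square r = a/√12 = 161/√12 = 46.48 mm
L_e = K·L = 2 × 3.82 m = 7.640 m = 7640.0 mm
λ = L_e / r_min = 7640.0 / 46.48 = 164

λ ≈ 164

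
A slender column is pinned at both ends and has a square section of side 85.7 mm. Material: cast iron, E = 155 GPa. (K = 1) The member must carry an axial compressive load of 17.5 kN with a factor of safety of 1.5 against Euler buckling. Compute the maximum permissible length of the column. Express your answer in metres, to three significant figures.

I = a⁴/12 = 85.7⁴/12 = 4.495×10^6 mm⁴
I = 4.495×10^-6 m⁴
Required critical load P_cr = n·P = 1.5 × 17.5 = 26.25 kN = 2.625×10^4 N
From P_cr = π²EI/(K·L)²:  L = (1/K)·√(π²EI/P_cr) = (1/1)·√(π²×1.55×10^11×4.495×10^-6/2.625×10^4)
L = 16.2 m

L_max ≈ 16.2 m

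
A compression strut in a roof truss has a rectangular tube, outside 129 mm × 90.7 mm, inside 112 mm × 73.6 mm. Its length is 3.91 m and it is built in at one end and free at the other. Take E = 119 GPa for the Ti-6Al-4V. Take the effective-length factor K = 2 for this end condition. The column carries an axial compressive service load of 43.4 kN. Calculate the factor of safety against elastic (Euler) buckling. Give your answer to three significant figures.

n ≈ 1.90

Weak-axis I_min = (h_o·b_o³ − h_i·b_i³)/12 with b_o = 90.7, b_i = 73.60 mm (shorter outer/inner sides).
I_min = (129×90.7³ − 112.0×73.60³)/12 = 4.300×10^6 mm⁴
I = 4.300×10^6 mm⁴ = 4.300×10^-6 m⁴
Effective length L_e = K·L = 2 × 3.91 = 7.820 m
P_cr = π²EI / L_e² = π² × 119×10⁹ × 4.300×10^-6 / 7.820² = 8.258×10^4 N
Factor of safety n = P_cr / P = 82.584 / 43.4 = 1.90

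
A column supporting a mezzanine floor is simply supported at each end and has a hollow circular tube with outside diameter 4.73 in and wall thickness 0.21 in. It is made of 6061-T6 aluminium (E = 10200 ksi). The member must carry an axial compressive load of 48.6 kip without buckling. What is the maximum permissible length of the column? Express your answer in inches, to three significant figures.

Inner diameter d_i = 4.73 − 2×0.21 = 4.310 in
I = π(d_o⁴ − d_i⁴)/64 = π(4.73⁴ − 4.310⁴)/64 = 7.632 in⁴
At the buckling limit P_cr = P = 4.860×10^4 lb
From P_cr = π²EI/(K·L)²:  L = (1/K)·√(π²EI/P_cr) = (1/1)·√(π²×1.02×10^7×7.632/4.860×10^4)
L = 126 in

L_max ≈ 126 in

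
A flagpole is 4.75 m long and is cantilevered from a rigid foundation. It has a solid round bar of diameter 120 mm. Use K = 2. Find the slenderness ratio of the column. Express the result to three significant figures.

I = πd⁴/64 = π×120⁴/64 = 1.018×10^7 mm⁴
A = 1.131×10^4 mm²;  r_min = √(I/A) = √(1.018×10^7/1.131×10^4) = 30.00 mm
L_e = K·L = 2 × 4.75 m = 9.500 m = 9500.0 mm
λ = L_e / r_min = 9500.0 / 30.00 = 317

λ ≈ 317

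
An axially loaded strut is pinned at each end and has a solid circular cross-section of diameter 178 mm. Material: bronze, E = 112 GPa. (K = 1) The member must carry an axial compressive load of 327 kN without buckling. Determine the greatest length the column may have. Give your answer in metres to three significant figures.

I = πd⁴/64 = π×178⁴/64 = 4.928×10^7 mm⁴
I = 4.928×10^-5 m⁴
At the buckling limit P_cr = P = 3.270×10^5 N
From P_cr = π²EI/(K·L)²:  L = (1/K)·√(π²EI/P_cr) = (1/1)·√(π²×1.12×10^11×4.928×10^-5/3.270×10^5)
L = 12.9 m

L_max ≈ 12.9 m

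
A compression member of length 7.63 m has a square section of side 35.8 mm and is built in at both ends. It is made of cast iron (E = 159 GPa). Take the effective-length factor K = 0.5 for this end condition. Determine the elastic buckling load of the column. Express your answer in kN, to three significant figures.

I = a⁴/12 = 35.8⁴/12 = 1.369×10^5 mm⁴
I = 1.369×10^5 mm⁴ = 1.369×10^-7 m⁴
Effective length L_e = K·L = 0.5 × 7.63 = 3.815 m
P_cr = π²EI / L_e² = π² × 159×10⁹ × 1.369×10^-7 / 3.815² = 1.476×10^4 N

P_cr ≈ 14.8 kN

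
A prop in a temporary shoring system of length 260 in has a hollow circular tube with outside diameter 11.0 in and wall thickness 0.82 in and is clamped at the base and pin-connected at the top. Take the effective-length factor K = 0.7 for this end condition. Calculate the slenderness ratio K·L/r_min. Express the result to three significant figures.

λ ≈ 50.4

Inner diameter d_i = 11.0 − 2×0.82 = 9.360 in
I = π(d_o⁴ − d_i⁴)/64 = π(11.0⁴ − 9.360⁴)/64 = 341.9 in⁴
A = 26.22 in²;  r_min = √(I/A) = √(341.9/26.22) = 3.611 in
L_e = K·L = 0.7 × 260 = 182.0 in
λ = L_e / r_min = 182.00 / 3.611 = 50.4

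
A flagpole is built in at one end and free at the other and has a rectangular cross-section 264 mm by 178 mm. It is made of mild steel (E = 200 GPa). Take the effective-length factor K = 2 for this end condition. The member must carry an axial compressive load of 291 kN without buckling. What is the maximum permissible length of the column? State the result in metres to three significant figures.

Buckling occurs about the weak axis: I_min = h·b³/12 with b = 178 mm (the shorter side).
I_min = 264×178³/12 = 1.241×10^8 mm⁴
I = 1.241×10^-4 m⁴
At the buckling limit P_cr = P = 2.910×10^5 N
From P_cr = π²EI/(K·L)²:  L = (1/K)·√(π²EI/P_cr) = (1/2)·√(π²×2.00×10^11×1.241×10^-4/2.910×10^5)
L = 14.5 m

L_max ≈ 14.5 m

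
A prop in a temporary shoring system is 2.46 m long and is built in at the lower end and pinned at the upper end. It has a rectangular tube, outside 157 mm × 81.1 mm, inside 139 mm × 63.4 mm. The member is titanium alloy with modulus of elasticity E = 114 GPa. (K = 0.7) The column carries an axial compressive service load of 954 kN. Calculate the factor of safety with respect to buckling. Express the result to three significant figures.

n ≈ 1.60

Weak-axis I_min = (h_o·b_o³ − h_i·b_i³)/12 with b_o = 81.1, b_i = 63.40 mm (shorter outer/inner sides).
I_min = (157×81.1³ − 139.0×63.40³)/12 = 4.027×10^6 mm⁴
I = 4.027×10^6 mm⁴ = 4.027×10^-6 m⁴
Effective length L_e = K·L = 0.7 × 2.46 = 1.722 m
P_cr = π²EI / L_e² = π² × 114×10⁹ × 4.027×10^-6 / 1.722² = 1.528×10^6 N
Factor of safety n = P_cr / P = 1528.0 / 954 = 1.60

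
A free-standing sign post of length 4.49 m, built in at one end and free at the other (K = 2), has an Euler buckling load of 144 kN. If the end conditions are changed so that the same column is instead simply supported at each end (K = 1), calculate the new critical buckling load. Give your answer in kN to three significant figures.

P_cr ≈ 576 kN

P_cr ∝ 1/K², so P_cr,new = P_cr,old × (K_old/K_new)² = 144 × (2/1)²
= 144 × 4.000 = 576 kN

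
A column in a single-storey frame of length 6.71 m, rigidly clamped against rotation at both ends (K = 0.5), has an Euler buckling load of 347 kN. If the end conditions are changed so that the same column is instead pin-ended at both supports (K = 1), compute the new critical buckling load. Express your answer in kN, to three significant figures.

P_cr ∝ 1/K², so P_cr,new = P_cr,old × (K_old/K_new)² = 347 × (0.5/1)²
= 347 × 0.2500 = 86.8 kN

P_cr ≈ 86.8 kN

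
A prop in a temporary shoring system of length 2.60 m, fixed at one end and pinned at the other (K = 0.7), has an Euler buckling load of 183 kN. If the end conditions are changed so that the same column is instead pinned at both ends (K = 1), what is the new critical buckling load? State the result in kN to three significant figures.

P_cr ∝ 1/K², so P_cr,new = P_cr,old × (K_old/K_new)² = 183 × (0.7/1)²
= 183 × 0.4900 = 89.7 kN

P_cr ≈ 89.7 kN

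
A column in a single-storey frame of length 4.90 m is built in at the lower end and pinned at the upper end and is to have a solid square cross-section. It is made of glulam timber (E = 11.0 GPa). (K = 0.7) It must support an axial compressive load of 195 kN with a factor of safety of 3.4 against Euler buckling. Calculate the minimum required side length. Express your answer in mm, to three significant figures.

a ≈ 171 mm

Required P_cr = n·P = 3.4 × 195 = 663.0 kN
L_e = K·L = 0.7 × 4.90 = 3.430 m
Required I = P_cr·L_e²/(π²E) = 6.630×10^5 × 3.430² / (π² × 1.10×10^10) = 7.185×10^-5 m⁴
I_req = 7.185×10^7 mm⁴
Solid square: I = a⁴/12  ⇒  a = (12I)^(1/4) = (12×7.185×10^7)^(1/4) = 171 mm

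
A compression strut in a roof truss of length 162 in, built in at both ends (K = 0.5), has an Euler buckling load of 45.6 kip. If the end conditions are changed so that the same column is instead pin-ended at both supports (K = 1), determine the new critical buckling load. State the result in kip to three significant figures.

P_cr ≈ 11.4 kip

P_cr ∝ 1/K², so P_cr,new = P_cr,old × (K_old/K_new)² = 45.6 × (0.5/1)²
= 45.6 × 0.2500 = 11.4 kip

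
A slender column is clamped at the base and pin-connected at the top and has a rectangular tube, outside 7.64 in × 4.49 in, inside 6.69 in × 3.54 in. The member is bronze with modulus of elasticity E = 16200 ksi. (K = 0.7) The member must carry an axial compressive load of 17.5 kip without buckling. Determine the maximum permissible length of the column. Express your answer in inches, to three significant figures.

L_max ≈ 783 in

Weak-axis I_min = (h_o·b_o³ − h_i·b_i³)/12 with b_o = 4.49, b_i = 3.540 in (shorter outer/inner sides).
I_min = (7.64×4.49³ − 6.690×3.540³)/12 = 32.90 in⁴
At the buckling limit P_cr = P = 1.750×10^4 lb
From P_cr = π²EI/(K·L)²:  L = (1/K)·√(π²EI/P_cr) = (1/0.7)·√(π²×1.62×10^7×32.90/1.750×10^4)
L = 783 in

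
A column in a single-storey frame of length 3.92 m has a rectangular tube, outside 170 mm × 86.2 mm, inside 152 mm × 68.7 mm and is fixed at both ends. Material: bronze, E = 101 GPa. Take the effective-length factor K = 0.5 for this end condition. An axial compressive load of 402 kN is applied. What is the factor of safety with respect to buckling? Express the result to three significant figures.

Weak-axis I_min = (h_o·b_o³ − h_i·b_i³)/12 with b_o = 86.2, b_i = 68.70 mm (shorter outer/inner sides).
I_min = (170×86.2³ − 152.0×68.70³)/12 = 4.967×10^6 mm⁴
I = 4.967×10^6 mm⁴ = 4.967×10^-6 m⁴
Effective length L_e = K·L = 0.5 × 3.92 = 1.960 m
P_cr = π²EI / L_e² = π² × 101×10⁹ × 4.967×10^-6 / 1.960² = 1.289×10^6 N
Factor of safety n = P_cr / P = 1288.8 / 402 = 3.21

n ≈ 3.21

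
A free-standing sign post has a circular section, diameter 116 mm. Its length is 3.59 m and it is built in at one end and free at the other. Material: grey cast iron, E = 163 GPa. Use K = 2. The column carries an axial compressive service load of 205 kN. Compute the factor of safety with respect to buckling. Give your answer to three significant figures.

I = πd⁴/64 = π×116⁴/64 = 8.888×10^6 mm⁴
I = 8.888×10^6 mm⁴ = 8.888×10^-6 m⁴
Effective length L_e = K·L = 2 × 3.59 = 7.180 m
P_cr = π²EI / L_e² = π² × 163×10⁹ × 8.888×10^-6 / 7.180² = 2.774×10^5 N
Factor of safety n = P_cr / P = 277.36 / 205 = 1.35

n ≈ 1.35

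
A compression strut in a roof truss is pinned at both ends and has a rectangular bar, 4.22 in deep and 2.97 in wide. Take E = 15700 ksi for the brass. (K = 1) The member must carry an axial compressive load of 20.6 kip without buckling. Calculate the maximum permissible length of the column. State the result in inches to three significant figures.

L_max ≈ 263 in

Buckling occurs about the weak axis: I_min = h·b³/12 with b = 2.97 in (the shorter side).
I_min = 4.22×2.97³/12 = 9.213 in⁴
At the buckling limit P_cr = P = 2.060×10^4 lb
From P_cr = π²EI/(K·L)²:  L = (1/K)·√(π²EI/P_cr) = (1/1)·√(π²×1.57×10^7×9.213/2.060×10^4)
L = 263 in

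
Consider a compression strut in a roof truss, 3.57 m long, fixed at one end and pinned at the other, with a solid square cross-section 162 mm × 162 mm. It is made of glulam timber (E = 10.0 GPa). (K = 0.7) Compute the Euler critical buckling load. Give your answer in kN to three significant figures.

P_cr ≈ 907 kN

I = a⁴/12 = 162⁴/12 = 5.740×10^7 mm⁴
I = 5.740×10^7 mm⁴ = 5.740×10^-5 m⁴
Effective length L_e = K·L = 0.7 × 3.57 = 2.499 m
P_cr = π²EI / L_e² = π² × 10.0×10⁹ × 5.740×10^-5 / 2.499² = 9.071×10^5 N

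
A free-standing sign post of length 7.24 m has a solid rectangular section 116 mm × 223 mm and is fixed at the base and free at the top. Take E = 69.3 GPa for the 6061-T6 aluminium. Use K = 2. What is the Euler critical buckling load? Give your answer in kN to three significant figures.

P_cr ≈ 94.6 kN

Buckling occurs about the weak axis: I_min = h·b³/12 with b = 116 mm (the shorter side).
I_min = 223×116³/12 = 2.901×10^7 mm⁴
I = 2.901×10^7 mm⁴ = 2.901×10^-5 m⁴
Effective length L_e = K·L = 2 × 7.24 = 14.48 m
P_cr = π²EI / L_e² = π² × 69.3×10⁹ × 2.901×10^-5 / 14.48² = 9.462×10^4 N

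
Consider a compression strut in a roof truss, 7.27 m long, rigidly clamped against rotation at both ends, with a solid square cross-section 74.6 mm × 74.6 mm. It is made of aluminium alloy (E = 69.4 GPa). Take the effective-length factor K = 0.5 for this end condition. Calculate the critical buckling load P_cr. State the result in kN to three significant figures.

P_cr ≈ 134 kN

I = a⁴/12 = 74.6⁴/12 = 2.581×10^6 mm⁴
I = 2.581×10^6 mm⁴ = 2.581×10^-6 m⁴
Effective length L_e = K·L = 0.5 × 7.27 = 3.635 m
P_cr = π²EI / L_e² = π² × 69.4×10⁹ × 2.581×10^-6 / 3.635² = 1.338×10^5 N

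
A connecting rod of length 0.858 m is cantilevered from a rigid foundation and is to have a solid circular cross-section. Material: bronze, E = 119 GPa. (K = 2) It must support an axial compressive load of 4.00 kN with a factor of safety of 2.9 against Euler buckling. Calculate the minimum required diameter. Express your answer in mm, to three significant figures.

d ≈ 27.7 mm

Required P_cr = n·P = 2.9 × 4.00 = 11.60 kN
L_e = K·L = 2 × 0.858 = 1.716 m
Required I = P_cr·L_e²/(π²E) = 1.160×10^4 × 1.716² / (π² × 1.19×10^11) = 2.908×10^-8 m⁴
I_req = 2.908×10^4 mm⁴
Solid circle: I = πd⁴/64  ⇒  d = (64I/π)^(1/4) = (64×2.908×10^4/π)^(1/4) = 27.7 mm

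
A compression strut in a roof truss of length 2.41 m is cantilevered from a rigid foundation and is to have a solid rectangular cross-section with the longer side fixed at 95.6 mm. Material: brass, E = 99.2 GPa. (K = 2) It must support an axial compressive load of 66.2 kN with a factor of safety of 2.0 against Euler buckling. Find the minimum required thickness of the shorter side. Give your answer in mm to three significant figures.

Required P_cr = n·P = 2.0 × 66.2 = 132.4 kN
L_e = K·L = 2 × 2.41 = 4.820 m
Required I = P_cr·L_e²/(π²E) = 1.324×10^5 × 4.820² / (π² × 9.92×10^10) = 3.142×10^-6 m⁴
I_req = 3.142×10^6 mm⁴
Rectangle, weak axis: I_min = h·b³/12 with h = 95.6 mm fixed  ⇒  b = (12I/h)^(1/3) = 73.3 mm

b ≈ 73.3 mm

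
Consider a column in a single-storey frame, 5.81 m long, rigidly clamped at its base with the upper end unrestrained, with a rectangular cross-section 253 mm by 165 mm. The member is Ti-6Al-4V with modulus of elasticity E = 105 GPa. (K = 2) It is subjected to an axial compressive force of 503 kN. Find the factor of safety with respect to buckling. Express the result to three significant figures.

Buckling occurs about the weak axis: I_min = h·b³/12 with b = 165 mm (the shorter side).
I_min = 253×165³/12 = 9.471×10^7 mm⁴
I = 9.471×10^7 mm⁴ = 9.471×10^-5 m⁴
Effective length L_e = K·L = 2 × 5.81 = 11.62 m
P_cr = π²EI / L_e² = π² × 105×10⁹ × 9.471×10^-5 / 11.62² = 7.269×10^5 N
Factor of safety n = P_cr / P = 726.89 / 503 = 1.45

n ≈ 1.45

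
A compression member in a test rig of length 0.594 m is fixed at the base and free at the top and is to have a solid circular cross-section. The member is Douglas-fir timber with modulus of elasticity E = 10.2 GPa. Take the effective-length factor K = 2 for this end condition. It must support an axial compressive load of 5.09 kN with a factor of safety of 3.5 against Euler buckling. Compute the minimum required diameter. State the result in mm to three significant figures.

Required P_cr = n·P = 3.5 × 5.09 = 17.81 kN
L_e = K·L = 2 × 0.594 = 1.188 m
Required I = P_cr·L_e²/(π²E) = 1.782×10^4 × 1.188² / (π² × 1.02×10^10) = 2.498×10^-7 m⁴
I_req = 2.498×10^5 mm⁴
Solid circle: I = πd⁴/64  ⇒  d = (64I/π)^(1/4) = (64×2.498×10^5/π)^(1/4) = 47.5 mm

d ≈ 47.5 mm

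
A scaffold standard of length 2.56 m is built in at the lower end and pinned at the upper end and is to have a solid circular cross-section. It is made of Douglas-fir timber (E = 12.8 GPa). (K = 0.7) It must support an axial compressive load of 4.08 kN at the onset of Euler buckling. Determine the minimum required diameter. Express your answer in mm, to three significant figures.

d ≈ 38.1 mm

L_e = K·L = 0.7 × 2.56 = 1.792 m
Required I = P_cr·L_e²/(π²E) = 4.080×10^3 × 1.792² / (π² × 1.28×10^10) = 1.037×10^-7 m⁴
I_req = 1.037×10^5 mm⁴
Solid circle: I = πd⁴/64  ⇒  d = (64I/π)^(1/4) = (64×1.037×10^5/π)^(1/4) = 38.1 mm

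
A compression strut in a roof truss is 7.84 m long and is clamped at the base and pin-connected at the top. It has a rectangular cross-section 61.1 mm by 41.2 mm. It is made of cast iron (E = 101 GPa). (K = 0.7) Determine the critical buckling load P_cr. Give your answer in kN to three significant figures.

Buckling occurs about the weak axis: I_min = h·b³/12 with b = 41.2 mm (the shorter side).
I_min = 61.1×41.2³/12 = 3.561×10^5 mm⁴
I = 3.561×10^5 mm⁴ = 3.561×10^-7 m⁴
Effective length L_e = K·L = 0.7 × 7.84 = 5.488 m
P_cr = π²EI / L_e² = π² × 101×10⁹ × 3.561×10^-7 / 5.488² = 1.179×10^4 N

P_cr ≈ 11.8 kN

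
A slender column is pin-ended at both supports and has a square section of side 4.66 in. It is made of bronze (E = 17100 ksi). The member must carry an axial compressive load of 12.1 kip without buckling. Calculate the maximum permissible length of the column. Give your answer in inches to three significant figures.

I = a⁴/12 = 4.66⁴/12 = 39.30 in⁴
At the buckling limit P_cr = P = 1.210×10^4 lb
From P_cr = π²EI/(K·L)²:  L = (1/K)·√(π²EI/P_cr) = (1/1)·√(π²×1.71×10^7×39.30/1.210×10^4)
L = 740 in

L_max ≈ 740 in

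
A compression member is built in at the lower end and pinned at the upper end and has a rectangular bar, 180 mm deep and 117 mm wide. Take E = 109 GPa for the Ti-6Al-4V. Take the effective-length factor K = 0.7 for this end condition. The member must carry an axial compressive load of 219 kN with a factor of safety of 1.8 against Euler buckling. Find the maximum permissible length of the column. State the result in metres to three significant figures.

L_max ≈ 11.6 m

Buckling occurs about the weak axis: I_min = h·b³/12 with b = 117 mm (the shorter side).
I_min = 180×117³/12 = 2.402×10^7 mm⁴
I = 2.402×10^-5 m⁴
Required critical load P_cr = n·P = 1.8 × 219 = 394.2 kN = 3.942×10^5 N
From P_cr = π²EI/(K·L)²:  L = (1/K)·√(π²EI/P_cr) = (1/0.7)·√(π²×1.09×10^11×2.402×10^-5/3.942×10^5)
L = 11.6 m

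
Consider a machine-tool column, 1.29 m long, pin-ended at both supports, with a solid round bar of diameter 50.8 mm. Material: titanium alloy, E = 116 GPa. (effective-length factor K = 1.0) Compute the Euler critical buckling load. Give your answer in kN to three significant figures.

P_cr ≈ 225 kN

I = πd⁴/64 = π×50.8⁴/64 = 3.269×10^5 mm⁴
I = 3.269×10^5 mm⁴ = 3.269×10^-7 m⁴
Effective length L_e = K·L = 1 × 1.29 = 1.290 m
P_cr = π²EI / L_e² = π² × 116×10⁹ × 3.269×10^-7 / 1.290² = 2.249×10^5 N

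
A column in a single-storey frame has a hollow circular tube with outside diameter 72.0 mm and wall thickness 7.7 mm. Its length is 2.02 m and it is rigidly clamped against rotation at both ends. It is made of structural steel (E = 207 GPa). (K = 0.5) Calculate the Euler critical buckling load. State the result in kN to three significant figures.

P_cr ≈ 1630 kN

Inner diameter d_i = 72.0 − 2×7.7 = 56.60 mm
I = π(d_o⁴ − d_i⁴)/64 = π(72.0⁴ − 56.60⁴)/64 = 8.154×10^5 mm⁴
I = 8.154×10^5 mm⁴ = 8.154×10^-7 m⁴
Effective length L_e = K·L = 0.5 × 2.02 = 1.010 m
P_cr = π²EI / L_e² = π² × 207×10⁹ × 8.154×10^-7 / 1.010² = 1.633×10^6 N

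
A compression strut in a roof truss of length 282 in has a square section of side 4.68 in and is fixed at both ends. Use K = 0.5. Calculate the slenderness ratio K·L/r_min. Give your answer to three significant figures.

λ ≈ 104

I = a⁴/12 = 4.68⁴/12 = 39.98 in⁴
A = 21.90 in²;  r_min = √(I/A) = √(39.98/21.90) = 1.351 in
L_e = K·L = 0.5 × 282 = 141.0 in
λ = L_e / r_min = 141.00 / 1.351 = 104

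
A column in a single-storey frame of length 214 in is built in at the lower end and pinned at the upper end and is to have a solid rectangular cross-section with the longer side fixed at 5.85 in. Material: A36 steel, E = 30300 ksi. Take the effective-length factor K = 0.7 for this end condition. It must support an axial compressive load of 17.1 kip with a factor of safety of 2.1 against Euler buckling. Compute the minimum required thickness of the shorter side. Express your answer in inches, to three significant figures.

b ≈ 1.77 in

Required P_cr = n·P = 2.1 × 17.1 = 35.91 kip
L_e = K·L = 0.7 × 214 = 149.8 in
Required I = P_cr·L_e²/(π²E) = 3.591×10^4 × 149.8² / (π² × 3.03×10^7) = 2.695 in⁴
Rectangle, weak axis: I_min = h·b³/12 with h = 5.85 in fixed  ⇒  b = (12I/h)^(1/3) = 1.77 in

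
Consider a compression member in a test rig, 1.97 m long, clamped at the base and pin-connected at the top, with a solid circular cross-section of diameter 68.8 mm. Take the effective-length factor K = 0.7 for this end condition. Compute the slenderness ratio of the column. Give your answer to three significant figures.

λ ≈ 80.2

I = πd⁴/64 = π×68.8⁴/64 = 1.100×10^6 mm⁴
A = 3.718×10^3 mm²;  r_min = √(I/A) = √(1.100×10^6/3.718×10^3) = 17.20 mm
L_e = K·L = 0.7 × 1.97 m = 1.379 m = 1379.0 mm
λ = L_e / r_min = 1379.0 / 17.20 = 80.2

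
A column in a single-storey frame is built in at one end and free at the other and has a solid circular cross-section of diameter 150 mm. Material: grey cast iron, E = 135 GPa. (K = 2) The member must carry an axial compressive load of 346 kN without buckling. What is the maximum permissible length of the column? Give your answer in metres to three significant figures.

I = πd⁴/64 = π×150⁴/64 = 2.485×10^7 mm⁴
I = 2.485×10^-5 m⁴
At the buckling limit P_cr = P = 3.460×10^5 N
From P_cr = π²EI/(K·L)²:  L = (1/K)·√(π²EI/P_cr) = (1/2)·√(π²×1.35×10^11×2.485×10^-5/3.460×10^5)
L = 4.89 m

L_max ≈ 4.89 m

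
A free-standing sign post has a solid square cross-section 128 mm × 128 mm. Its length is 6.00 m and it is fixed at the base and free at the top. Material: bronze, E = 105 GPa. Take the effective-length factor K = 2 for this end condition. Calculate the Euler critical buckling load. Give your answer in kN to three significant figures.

I = a⁴/12 = 128⁴/12 = 2.237×10^7 mm⁴
I = 2.237×10^7 mm⁴ = 2.237×10^-5 m⁴
Effective length L_e = K·L = 2 × 6.00 = 12.00 m
P_cr = π²EI / L_e² = π² × 105×10⁹ × 2.237×10^-5 / 12.00² = 1.610×10^5 N

P_cr ≈ 161 kN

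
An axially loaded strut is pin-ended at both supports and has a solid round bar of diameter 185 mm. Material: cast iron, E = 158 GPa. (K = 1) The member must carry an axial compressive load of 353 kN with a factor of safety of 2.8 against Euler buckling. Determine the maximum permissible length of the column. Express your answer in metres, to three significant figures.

L_max ≈ 9.52 m

I = πd⁴/64 = π×185⁴/64 = 5.750×10^7 mm⁴
I = 5.750×10^-5 m⁴
Required critical load P_cr = n·P = 2.8 × 353 = 988.4 kN = 9.884×10^5 N
From P_cr = π²EI/(K·L)²:  L = (1/K)·√(π²EI/P_cr) = (1/1)·√(π²×1.58×10^11×5.750×10^-5/9.884×10^5)
L = 9.52 m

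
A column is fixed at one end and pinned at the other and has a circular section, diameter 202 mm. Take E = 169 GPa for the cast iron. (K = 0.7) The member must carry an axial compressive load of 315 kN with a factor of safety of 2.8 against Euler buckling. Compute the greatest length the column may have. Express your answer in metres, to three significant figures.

I = πd⁴/64 = π×202⁴/64 = 8.173×10^7 mm⁴
I = 8.173×10^-5 m⁴
Required critical load P_cr = n·P = 2.8 × 315 = 882.0 kN = 8.820×10^5 N
From P_cr = π²EI/(K·L)²:  L = (1/K)·√(π²EI/P_cr) = (1/0.7)·√(π²×1.69×10^11×8.173×10^-5/8.820×10^5)
L = 17.8 m

L_max ≈ 17.8 m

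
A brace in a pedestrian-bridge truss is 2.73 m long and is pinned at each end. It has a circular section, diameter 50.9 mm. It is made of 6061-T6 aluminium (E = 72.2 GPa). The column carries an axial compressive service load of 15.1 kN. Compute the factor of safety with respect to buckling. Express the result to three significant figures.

n ≈ 2.09

I = πd⁴/64 = π×50.9⁴/64 = 3.295×10^5 mm⁴
I = 3.295×10^5 mm⁴ = 3.295×10^-7 m⁴
Effective length L_e = K·L = 1 × 2.73 = 2.730 m
P_cr = π²EI / L_e² = π² × 72.2×10⁹ × 3.295×10^-7 / 2.730² = 3.150×10^4 N
Factor of safety n = P_cr / P = 31.503 / 15.1 = 2.09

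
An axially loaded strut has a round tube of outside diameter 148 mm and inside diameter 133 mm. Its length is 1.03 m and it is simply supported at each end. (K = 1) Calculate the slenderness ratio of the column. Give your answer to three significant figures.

d_o = 148 mm, d_i = 133 mm
I = π(d_o⁴ − d_i⁴)/64 = π(148⁴ − 133.0⁴)/64 = 8.192×10^6 mm⁴
A = 3.310×10^3 mm²;  r_min = √(I/A) = √(8.192×10^6/3.310×10^3) = 49.74 mm
L_e = K·L = 1 × 1.03 m = 1.030 m = 1030.0 mm
λ = L_e / r_min = 1030.0 / 49.74 = 20.7

λ ≈ 20.7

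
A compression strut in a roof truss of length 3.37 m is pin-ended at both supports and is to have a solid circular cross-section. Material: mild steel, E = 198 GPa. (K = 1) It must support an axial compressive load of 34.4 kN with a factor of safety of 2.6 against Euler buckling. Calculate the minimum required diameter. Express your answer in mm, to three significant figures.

d ≈ 57.0 mm

Required P_cr = n·P = 2.6 × 34.4 = 89.44 kN
L_e = K·L = 1 × 3.37 = 3.370 m
Required I = P_cr·L_e²/(π²E) = 8.944×10^4 × 3.370² / (π² × 1.98×10^11) = 5.198×10^-7 m⁴
I_req = 5.198×10^5 mm⁴
Solid circle: I = πd⁴/64  ⇒  d = (64I/π)^(1/4) = (64×5.198×10^5/π)^(1/4) = 57.0 mm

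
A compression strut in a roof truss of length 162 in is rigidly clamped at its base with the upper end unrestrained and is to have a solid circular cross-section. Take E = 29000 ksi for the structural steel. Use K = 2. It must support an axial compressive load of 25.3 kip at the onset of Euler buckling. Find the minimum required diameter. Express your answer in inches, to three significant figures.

L_e = K·L = 2 × 162 = 324.0 in
Required I = P_cr·L_e²/(π²E) = 2.530×10^4 × 324.0² / (π² × 2.90×10^7) = 9.279 in⁴
Solid circle: I = πd⁴/64  ⇒  d = (64I/π)^(1/4) = (64×9.279/π)^(1/4) = 3.71 in

d ≈ 3.71 in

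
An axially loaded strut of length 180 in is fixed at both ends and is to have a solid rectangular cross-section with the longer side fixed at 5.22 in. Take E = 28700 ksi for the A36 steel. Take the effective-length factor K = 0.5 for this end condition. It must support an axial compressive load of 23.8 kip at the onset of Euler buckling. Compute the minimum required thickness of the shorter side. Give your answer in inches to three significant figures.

b ≈ 1.16 in

L_e = K·L = 0.5 × 180 = 90.00 in
Required I = P_cr·L_e²/(π²E) = 2.380×10^4 × 90.00² / (π² × 2.87×10^7) = 0.6806 in⁴
Rectangle, weak axis: I_min = h·b³/12 with h = 5.22 in fixed  ⇒  b = (12I/h)^(1/3) = 1.16 in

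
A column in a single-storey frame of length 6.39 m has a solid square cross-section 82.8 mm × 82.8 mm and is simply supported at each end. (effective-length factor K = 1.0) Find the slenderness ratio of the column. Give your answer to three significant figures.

λ ≈ 267

For a square r = a/√12 = 82.8/√12 = 23.90 mm
L_e = K·L = 1 × 6.39 m = 6.390 m = 6390.0 mm
λ = L_e / r_min = 6390.0 / 23.90 = 267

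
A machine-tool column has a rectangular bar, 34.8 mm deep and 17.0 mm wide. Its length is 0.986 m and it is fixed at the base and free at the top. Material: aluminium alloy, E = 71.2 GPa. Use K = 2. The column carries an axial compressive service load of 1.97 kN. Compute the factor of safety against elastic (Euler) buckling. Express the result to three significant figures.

Buckling occurs about the weak axis: I_min = h·b³/12 with b = 17.0 mm (the shorter side).
I_min = 34.8×17.0³/12 = 1.425×10^4 mm⁴
I = 1.425×10^4 mm⁴ = 1.425×10^-8 m⁴
Effective length L_e = K·L = 2 × 0.986 = 1.972 m
P_cr = π²EI / L_e² = π² × 71.2×10⁹ × 1.425×10^-8 / 1.972² = 2.575×10^3 N
Factor of safety n = P_cr / P = 2.5746 / 1.97 = 1.31

n ≈ 1.31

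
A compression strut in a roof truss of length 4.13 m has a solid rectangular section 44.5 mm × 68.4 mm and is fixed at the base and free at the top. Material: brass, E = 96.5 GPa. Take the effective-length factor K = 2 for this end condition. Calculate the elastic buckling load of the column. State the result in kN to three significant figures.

P_cr ≈ 7.01 kN

Buckling occurs about the weak axis: I_min = h·b³/12 with b = 44.5 mm (the shorter side).
I_min = 68.4×44.5³/12 = 5.023×10^5 mm⁴
I = 5.023×10^5 mm⁴ = 5.023×10^-7 m⁴
Effective length L_e = K·L = 2 × 4.13 = 8.260 m
P_cr = π²EI / L_e² = π² × 96.5×10⁹ × 5.023×10^-7 / 8.260² = 7.012×10^3 N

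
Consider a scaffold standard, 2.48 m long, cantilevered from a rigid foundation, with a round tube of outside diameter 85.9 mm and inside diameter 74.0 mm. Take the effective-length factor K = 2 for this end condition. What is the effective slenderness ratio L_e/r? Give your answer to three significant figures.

d_o = 85.9 mm, d_i = 74.0 mm
I = π(d_o⁴ − d_i⁴)/64 = π(85.9⁴ − 74.00⁴)/64 = 1.201×10^6 mm⁴
A = 1.494×10^3 mm²;  r_min = √(I/A) = √(1.201×10^6/1.494×10^3) = 28.34 mm
L_e = K·L = 2 × 2.48 m = 4.960 m = 4960.0 mm
λ = L_e / r_min = 4960.0 / 28.34 = 175

λ ≈ 175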